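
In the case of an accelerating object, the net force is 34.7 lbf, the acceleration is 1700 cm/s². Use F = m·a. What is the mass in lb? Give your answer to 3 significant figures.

Rearranging: m = F/a.
F = 34.7 lbf = 154.4 N; a = 1700 cm/s² = 17.00 m/s².
m = 9.080 kg
9.080 kg × (1 lb / 0.4536 kg) = 20.02 lb

20.0 lb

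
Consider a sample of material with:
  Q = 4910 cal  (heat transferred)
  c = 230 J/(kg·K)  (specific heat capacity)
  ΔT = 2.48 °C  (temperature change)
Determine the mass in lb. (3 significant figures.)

79.4 lb

Rearranging: m = Q/(c·ΔT).
Q = 4910 cal = 20543 J; c = 230 J/(kg·K); ΔT = 2.48 °C = 2.480 K.
m = 36.02 kg
36.02 kg × (1 lb / 0.4536 kg) = 79.40 lb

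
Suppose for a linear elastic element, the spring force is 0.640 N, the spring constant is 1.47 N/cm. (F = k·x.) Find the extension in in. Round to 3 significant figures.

0.171 in

From Hooke's law: x = F/k.
F = 0.640 N; k = 1.47 N/cm = 147.0 N/m.
x = 0.004354 m
0.004354 m × (1 in / 0.02540 m) = 0.1714 in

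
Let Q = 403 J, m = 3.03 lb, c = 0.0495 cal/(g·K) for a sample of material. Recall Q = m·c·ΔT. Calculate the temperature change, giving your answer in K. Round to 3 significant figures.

Rearranging Q = m·c·ΔT for ΔT: ΔT = Q/(m·c).
Q = 403 J; m = 3.03 lb = 1.374 kg; c = 0.0495 cal/(g·K) = 207.1 J/(kg·K).
ΔT = 1.416 K

1.42 K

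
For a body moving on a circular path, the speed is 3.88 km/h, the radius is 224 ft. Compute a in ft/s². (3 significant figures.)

0.0558 ft/s²

a is given directly by: a = v²/r.
v = 3.88 km/h = 1.078 m/s; r = 224 ft = 68.28 m.
a = 0.01701 m/s²
0.01701 m/s² × (1 ft/s² / 0.3048 m/s²) = 0.05582 ft/s²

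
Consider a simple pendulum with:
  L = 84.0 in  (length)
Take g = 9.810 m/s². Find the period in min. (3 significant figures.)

T is given directly by: T = 2π√(L/g).
L = 84.0 in = 2.134 m; g = 9.810 m/s².
T = 2.930 s
2.930 s × (1 min / 60.00 s) = 0.04884 min

0.0488 min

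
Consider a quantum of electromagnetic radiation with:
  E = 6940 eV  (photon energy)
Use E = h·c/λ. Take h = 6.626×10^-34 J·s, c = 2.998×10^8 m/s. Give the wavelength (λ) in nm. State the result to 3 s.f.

0.179 nm

Rearranging E = h·c/λ for λ: λ = hc/E.
E = 6940 eV = 1.112×10^-15 J; h = 6.626×10^-34 J·s; c = 2.998×10^8 m/s.
λ = 1.787×10^-10 m
1.787×10^-10 m × (1 nm / 1.000×10^-9 m) = 0.1787 nm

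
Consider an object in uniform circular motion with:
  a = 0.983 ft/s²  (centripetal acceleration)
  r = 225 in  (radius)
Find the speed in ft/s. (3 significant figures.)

4.29 ft/s

Rearranging: v = √(a·r).
a = 0.983 ft/s² = 0.2996 m/s²; r = 225 in = 5.715 m.
v = 1.309 m/s
1.309 m/s × (1 ft/s / 0.3048 m/s) = 4.293 ft/s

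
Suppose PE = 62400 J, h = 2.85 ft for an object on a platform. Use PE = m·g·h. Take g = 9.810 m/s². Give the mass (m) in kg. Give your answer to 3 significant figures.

7320 kg

Solving PE = m·g·h for m: m = PE/(g·h).
PE = 62400 J; h = 2.85 ft = 0.8687 m; g = 9.810 m/s².
m = 7322 kg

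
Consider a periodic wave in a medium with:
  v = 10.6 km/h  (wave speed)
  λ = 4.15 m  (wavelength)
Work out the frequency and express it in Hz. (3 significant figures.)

Rearranging: f = v/λ.
v = 10.6 km/h = 2.944 m/s; λ = 4.15 m.
f = 0.7095 Hz

0.710 Hz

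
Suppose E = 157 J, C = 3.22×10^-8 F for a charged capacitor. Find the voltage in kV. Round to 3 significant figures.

Rearranging E = ½C·V² for V: V = √(2E/C).
E = 157 J; C = 3.22×10^-8 F.
V = 98750 V
98750 V × (1 kV / 1000 V) = 98.75 kV

98.7 kV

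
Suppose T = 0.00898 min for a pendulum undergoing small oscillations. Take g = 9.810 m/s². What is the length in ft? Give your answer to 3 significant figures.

0.237 ft

Rearranging: L = g·(T/2π)².
T = 0.00898 min = 0.5388 s; g = 9.810 m/s².
L = 0.07214 m
0.07214 m × (1 ft / 0.3048 m) = 0.2367 ft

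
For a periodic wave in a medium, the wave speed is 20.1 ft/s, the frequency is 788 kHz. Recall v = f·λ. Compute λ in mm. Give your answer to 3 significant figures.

0.00777 mm

Solving v = f·λ for λ: λ = v/f.
v = 20.1 ft/s = 6.126 m/s; f = 788 kHz = 7.880×10^5 Hz.
λ = 7.775×10^-6 m
7.775×10^-6 m × (1 mm / 0.001000 m) = 0.007775 mm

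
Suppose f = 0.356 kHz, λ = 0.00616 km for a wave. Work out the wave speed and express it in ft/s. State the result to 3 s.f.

Directly: v = fλ.
f = 0.356 kHz = 356.0 Hz; λ = 0.00616 km = 6.160 m.
v = 2193 m/s
2193 m/s × (1 ft/s / 0.3048 m/s) = 7195 ft/s

7190 ft/s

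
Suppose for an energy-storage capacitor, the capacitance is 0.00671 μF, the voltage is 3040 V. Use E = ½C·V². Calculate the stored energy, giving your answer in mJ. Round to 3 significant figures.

31.0 mJ

E is given directly by: E = ½CV².
C = 0.00671 μF = 6.710×10^-9 F; V = 3040 V.
E = 0.03101 J  (the unit combination reduces to kg·m²/s² = J)
0.03101 J × (1 mJ / 0.001000 J) = 31.01 mJ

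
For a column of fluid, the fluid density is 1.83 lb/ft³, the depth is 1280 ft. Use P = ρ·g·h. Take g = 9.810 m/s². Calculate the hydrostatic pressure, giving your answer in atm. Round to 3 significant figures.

1.11 atm

Directly: P = ρgh.
ρ = 1.83 lb/ft³ = 29.31 kg/m³; h = 1280 ft = 390.1 m; g = 9.810 m/s².
P = 1.122×10^5 Pa
1.122×10^5 Pa × (1 atm / 1.013×10^5 Pa) = 1.107 atm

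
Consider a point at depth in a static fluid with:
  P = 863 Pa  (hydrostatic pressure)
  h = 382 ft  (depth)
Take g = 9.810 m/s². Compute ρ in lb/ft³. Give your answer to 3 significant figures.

Rearranging P = ρ·g·h for ρ: ρ = P/(g·h).
P = 863 Pa; h = 382 ft = 116.4 m; g = 9.810 m/s².
ρ = 0.7556 kg/m³
0.7556 kg/m³ × (1 lb/ft³ / 16.02 kg/m³) = 0.04717 lb/ft³

0.0472 lb/ft³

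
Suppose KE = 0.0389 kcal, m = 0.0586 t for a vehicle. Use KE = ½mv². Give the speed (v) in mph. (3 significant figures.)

Rearranging: v = √(2·KE/m).
KE = 0.0389 kcal = 162.8 J; m = 0.0586 t = 58.60 kg.
v = 2.357 m/s
2.357 m/s × (1 mph / 0.4470 m/s) = 5.272 mph

5.27 mph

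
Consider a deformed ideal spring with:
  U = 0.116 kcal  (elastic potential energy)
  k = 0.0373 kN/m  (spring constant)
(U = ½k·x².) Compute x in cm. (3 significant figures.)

510 cm

Solving U = ½k·x² for x: x = √(2U/k).
U = 0.116 kcal = 485.3 J; k = 0.0373 kN/m = 37.30 N/m.
x = 5.101 m
5.101 m × (1 cm / 0.01000 m) = 510.1 cm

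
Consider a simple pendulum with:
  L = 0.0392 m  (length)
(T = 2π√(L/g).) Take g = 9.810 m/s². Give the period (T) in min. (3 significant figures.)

0.00662 min

T is given directly by: T = 2π√(L/g).
L = 0.0392 m; g = 9.810 m/s².
T = 0.3972 s
0.3972 s × (1 min / 60.00 s) = 0.006620 min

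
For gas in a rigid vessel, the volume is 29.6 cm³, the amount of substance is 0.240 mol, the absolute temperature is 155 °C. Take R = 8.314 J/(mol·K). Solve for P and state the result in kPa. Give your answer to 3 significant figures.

P is given directly by: P = nRT/V.
V = 29.6 cm³ = 2.960×10^-5 m³; n = 0.240 mol; T = 155 °C = 428.1 K; R = 8.314 J/(mol·K).
P = 2.886×10^7 Pa  (the unit combination reduces to kg/(m·s²) = Pa)
2.886×10^7 Pa × (1 kPa / 1000 Pa) = 28862 kPa

28900 kPa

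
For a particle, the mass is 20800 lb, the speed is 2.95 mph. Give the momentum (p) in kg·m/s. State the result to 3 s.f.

Directly: p = mv.
m = 20800 lb = 9435 kg; v = 2.95 mph = 1.319 m/s.
p = 12442 kg·m/s

12400 kg·m/s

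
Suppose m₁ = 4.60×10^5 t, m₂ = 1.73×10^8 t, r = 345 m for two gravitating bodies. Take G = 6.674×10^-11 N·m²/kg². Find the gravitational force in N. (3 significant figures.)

44600 N

From Newton's law of gravitation: F = Gm₁m₂/r².
m₁ = 4.60×10^5 t = 4.600×10^8 kg; m₂ = 1.73×10^8 t = 1.730×10^11 kg; r = 345 m; G = 6.674×10^-11 N·m²/kg².
F = 44622 N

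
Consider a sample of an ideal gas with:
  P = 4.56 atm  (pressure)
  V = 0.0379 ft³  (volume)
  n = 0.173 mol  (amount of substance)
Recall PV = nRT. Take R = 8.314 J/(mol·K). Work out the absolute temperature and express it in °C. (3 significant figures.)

71.6 °C

Rearranging: T = PV/(nR).
P = 4.56 atm = 4.620×10^5 Pa; V = 0.0379 ft³ = 0.001073 m³; n = 0.173 mol; R = 8.314 J/(mol·K).
T = 344.8 K
344.8 K − 273.15 = 71.60 °C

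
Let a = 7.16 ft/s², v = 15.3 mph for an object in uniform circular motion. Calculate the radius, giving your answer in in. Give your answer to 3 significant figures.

844 in

Rearranging a = v²/r for r: r = v²/a.
a = 7.16 ft/s² = 2.182 m/s²; v = 15.3 mph = 6.840 m/s.
r = 21.44 m
21.44 m × (1 in / 0.02540 m) = 843.9 in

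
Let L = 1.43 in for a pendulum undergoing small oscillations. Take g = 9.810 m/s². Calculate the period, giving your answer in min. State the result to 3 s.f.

T is given directly by: T = 2π√(L/g).
L = 1.43 in = 0.03632 m; g = 9.810 m/s².
T = 0.3823 s
0.3823 s × (1 min / 60.00 s) = 0.006372 min

0.00637 min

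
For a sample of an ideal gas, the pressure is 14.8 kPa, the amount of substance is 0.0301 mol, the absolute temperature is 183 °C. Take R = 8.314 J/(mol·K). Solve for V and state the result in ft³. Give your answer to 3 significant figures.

0.272 ft³

Rearranging: V = nRT/P.
P = 14.8 kPa = 14800 Pa; n = 0.0301 mol; T = 183 °C = 456.1 K; R = 8.314 J/(mol·K).
V = 0.007713 m³
0.007713 m³ × (1 ft³ / 0.02832 m³) = 0.2724 ft³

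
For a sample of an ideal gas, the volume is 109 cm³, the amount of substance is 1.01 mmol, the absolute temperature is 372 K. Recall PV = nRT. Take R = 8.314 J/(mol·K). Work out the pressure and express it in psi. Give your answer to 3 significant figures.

Directly: P = nRT/V.
V = 109 cm³ = 1.090×10^-4 m³; n = 1.01 mmol = 0.001010 mol; T = 372 K; R = 8.314 J/(mol·K).
P = 28658 Pa  (the unit combination reduces to kg/(m·s²) = Pa)
28658 Pa × (1 psi / 6895 Pa) = 4.157 psi

4.16 psi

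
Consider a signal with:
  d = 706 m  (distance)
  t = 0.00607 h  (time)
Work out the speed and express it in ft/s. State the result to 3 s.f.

106 ft/s

Directly: v = d/t.
d = 706 m; t = 0.00607 h = 21.85 s.
v = 32.31 m/s
32.31 m/s × (1 ft/s / 0.3048 m/s) = 106.0 ft/s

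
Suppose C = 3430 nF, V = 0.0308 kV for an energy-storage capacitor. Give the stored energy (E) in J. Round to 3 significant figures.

Directly: E = ½CV².
C = 3430 nF = 3.430×10^-6 F; V = 0.0308 kV = 30.80 V.
E = 0.001627 J  (the unit combination reduces to kg·m²/s² = J)

0.00163 J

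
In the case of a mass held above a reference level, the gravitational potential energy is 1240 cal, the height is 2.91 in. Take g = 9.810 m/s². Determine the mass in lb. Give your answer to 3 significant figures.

Solving PE = m·g·h for m: m = PE/(g·h).
PE = 1240 cal = 5188 J; h = 2.91 in = 0.07391 m; g = 9.810 m/s².
m = 7155 kg
7155 kg × (1 lb / 0.4536 kg) = 15774 lb

15800 lb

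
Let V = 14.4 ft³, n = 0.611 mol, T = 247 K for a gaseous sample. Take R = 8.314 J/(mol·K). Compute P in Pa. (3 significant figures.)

From the ideal-gas law: P = nRT/V.
V = 14.4 ft³ = 0.4078 m³; n = 0.611 mol; T = 247 K; R = 8.314 J/(mol·K).
P = 3077 Pa

3080 Pa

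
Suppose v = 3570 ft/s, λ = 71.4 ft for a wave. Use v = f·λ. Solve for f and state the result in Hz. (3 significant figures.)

Rearranging v = f·λ for f: f = v/λ.
v = 3570 ft/s = 1088 m/s; λ = 71.4 ft = 21.76 m.
f = 50.00 Hz

50.0 Hz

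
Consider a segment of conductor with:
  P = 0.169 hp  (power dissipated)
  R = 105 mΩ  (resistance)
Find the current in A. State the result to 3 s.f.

Solving P = I²R for I: I = √(P/R).
P = 0.169 hp = 126.0 W; R = 105 mΩ = 0.1050 Ω.
I = 34.64 A

34.6 A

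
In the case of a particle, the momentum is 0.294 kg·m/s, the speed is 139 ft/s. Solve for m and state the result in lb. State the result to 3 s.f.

0.0153 lb

Rearranging: m = p/v.
p = 0.294 kg·m/s; v = 139 ft/s = 42.37 m/s.
m = 0.006939 kg
0.006939 kg × (1 lb / 0.4536 kg) = 0.01530 lb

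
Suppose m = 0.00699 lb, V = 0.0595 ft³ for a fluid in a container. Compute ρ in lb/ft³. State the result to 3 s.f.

Directly: ρ = m/V.
m = 0.00699 lb = 0.003171 kg; V = 0.0595 ft³ = 0.001685 m³.
ρ = 1.882 kg/m³
1.882 kg/m³ × (1 lb/ft³ / 16.02 kg/m³) = 0.1175 lb/ft³

0.117 lb/ft³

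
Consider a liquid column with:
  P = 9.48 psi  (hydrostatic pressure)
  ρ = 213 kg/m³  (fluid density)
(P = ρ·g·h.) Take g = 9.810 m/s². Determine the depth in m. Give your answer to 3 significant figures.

31.3 m

Rearranging: h = P/(ρ·g).
P = 9.48 psi = 65362 Pa; ρ = 213 kg/m³; g = 9.810 m/s².
h = 31.28 m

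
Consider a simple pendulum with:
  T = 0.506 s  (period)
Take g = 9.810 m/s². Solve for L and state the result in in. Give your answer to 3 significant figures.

2.50 in

Rearranging T = 2π√(L/g) for L: L = g·(T/2π)².
T = 0.506 s; g = 9.810 m/s².
L = 0.06362 m
0.06362 m × (1 in / 0.02540 m) = 2.505 in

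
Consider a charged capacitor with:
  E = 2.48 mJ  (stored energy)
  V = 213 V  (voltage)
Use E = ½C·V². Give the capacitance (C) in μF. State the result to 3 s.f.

0.109 μF

Rearranging E = ½C·V² for C: C = 2E/V².
E = 2.48 mJ = 0.002480 J; V = 213 V.
C = 1.093×10^-7 F
1.093×10^-7 F × (1 μF / 1.000×10^-6 F) = 0.1093 μF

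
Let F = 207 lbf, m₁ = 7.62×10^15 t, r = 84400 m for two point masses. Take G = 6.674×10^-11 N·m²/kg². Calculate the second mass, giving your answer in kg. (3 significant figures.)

Solving F = G·m₁·m₂/r² for m₂: m₂ = F·r²/(G·m₁).
F = 207 lbf = 920.8 N; m₁ = 7.62×10^15 t = 7.620×10^18 kg; r = 84400 m; G = 6.674×10^-11 N·m²/kg².
m₂ = 12897 kg

12900 kg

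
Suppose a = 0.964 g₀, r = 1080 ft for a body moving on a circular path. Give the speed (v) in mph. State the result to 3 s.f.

Solving a = v²/r for v: v = √(a·r).
a = 0.964 g₀ = 9.454 m/s²; r = 1080 ft = 329.2 m.
v = 55.79 m/s
55.79 m/s × (1 mph / 0.4470 m/s) = 124.8 mph

125 mph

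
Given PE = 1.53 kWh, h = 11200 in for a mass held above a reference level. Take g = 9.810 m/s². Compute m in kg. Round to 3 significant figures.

1970 kg

Rearranging: m = PE/(g·h).
PE = 1.53 kWh = 5.508×10^6 J; h = 11200 in = 284.5 m; g = 9.810 m/s².
m = 1974 kg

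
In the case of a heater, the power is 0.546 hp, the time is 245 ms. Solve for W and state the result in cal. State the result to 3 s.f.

23.8 cal

Solving P = W/t for W: W = P·t.
P = 0.546 hp = 407.2 W; t = 245 ms = 0.2450 s.
W = 99.75 J
99.75 J × (1 cal / 4.184 J) = 23.84 cal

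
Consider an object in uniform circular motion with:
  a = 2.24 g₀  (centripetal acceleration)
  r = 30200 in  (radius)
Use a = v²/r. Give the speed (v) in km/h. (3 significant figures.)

Rearranging: v = √(a·r).
a = 2.24 g₀ = 21.97 m/s²; r = 30200 in = 767.1 m.
v = 129.8 m/s
129.8 m/s × (1 km/h / 0.2778 m/s) = 467.3 km/h

467 km/h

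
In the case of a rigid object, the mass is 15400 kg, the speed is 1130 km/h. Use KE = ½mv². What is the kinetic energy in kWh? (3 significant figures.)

211 kWh

Directly: KE = ½mv².
m = 15400 kg; v = 1130 km/h = 313.9 m/s.
KE = 7.587×10^8 J
7.587×10^8 J × (1 kWh / 3.600×10^6 J) = 210.7 kWh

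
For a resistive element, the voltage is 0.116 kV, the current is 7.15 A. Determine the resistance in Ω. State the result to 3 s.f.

16.2 Ω

Solving V = I·R for R: R = V/I.
V = 0.116 kV = 116.0 V; I = 7.15 A.
R = 16.22 Ω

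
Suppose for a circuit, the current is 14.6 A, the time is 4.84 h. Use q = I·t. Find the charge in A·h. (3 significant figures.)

q is given directly by: q = It.
I = 14.6 A; t = 4.84 h = 17424 s.
q = 2.544×10^5 C
2.544×10^5 C × (1 A·h / 3600 C) = 70.66 A·h

70.7 A·h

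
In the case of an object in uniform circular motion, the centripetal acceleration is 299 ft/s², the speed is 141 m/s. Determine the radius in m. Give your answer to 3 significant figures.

218 m

Rearranging a = v²/r for r: r = v²/a.
a = 299 ft/s² = 91.14 m/s²; v = 141 m/s.
r = 218.1 m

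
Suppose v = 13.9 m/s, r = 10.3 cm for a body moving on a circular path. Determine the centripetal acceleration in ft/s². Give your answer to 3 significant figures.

a is given directly by: a = v²/r.
v = 13.9 m/s; r = 10.3 cm = 0.1030 m.
a = 1876 m/s²
1876 m/s² × (1 ft/s² / 0.3048 m/s²) = 6154 ft/s²

6150 ft/s²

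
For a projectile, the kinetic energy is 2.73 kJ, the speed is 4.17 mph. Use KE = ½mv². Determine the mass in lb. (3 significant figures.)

3460 lb

Rearranging: m = 2·KE/v².
KE = 2.73 kJ = 2730 J; v = 4.17 mph = 1.864 m/s.
m = 1571 kg
1571 kg × (1 lb / 0.4536 kg) = 3464 lb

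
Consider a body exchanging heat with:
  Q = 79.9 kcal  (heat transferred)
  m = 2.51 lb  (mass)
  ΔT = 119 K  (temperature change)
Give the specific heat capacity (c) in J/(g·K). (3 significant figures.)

2.47 J/(g·K)

Solving Q = m·c·ΔT for c: c = Q/(m·ΔT).
Q = 79.9 kcal = 3.343×10^5 J; m = 2.51 lb = 1.139 kg; ΔT = 119 K.
c = 2467 J/(kg·K)
2467 J/(kg·K) × (1 J/(g·K) / 1000 J/(kg·K)) = 2.467 J/(g·K)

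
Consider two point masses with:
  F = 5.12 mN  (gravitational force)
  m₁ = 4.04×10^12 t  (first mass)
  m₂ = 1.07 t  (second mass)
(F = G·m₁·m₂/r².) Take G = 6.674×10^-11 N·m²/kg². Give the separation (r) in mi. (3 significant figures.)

147 mi

Rearranging: r = √(G·m₁m₂/F).
F = 5.12 mN = 0.005120 N; m₁ = 4.04×10^12 t = 4.040×10^15 kg; m₂ = 1.07 t = 1070 kg; G = 6.674×10^-11 N·m²/kg².
r = 2.374×10^5 m
2.374×10^5 m × (1 mi / 1609 m) = 147.5 mi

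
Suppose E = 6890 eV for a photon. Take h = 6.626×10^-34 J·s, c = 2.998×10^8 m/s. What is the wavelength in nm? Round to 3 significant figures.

Solving E = h·c/λ for λ: λ = hc/E.
E = 6890 eV = 1.104×10^-15 J; h = 6.626×10^-34 J·s; c = 2.998×10^8 m/s.
λ = 1.800×10^-10 m
1.800×10^-10 m × (1 nm / 1.000×10^-9 m) = 0.1800 nm

0.180 nm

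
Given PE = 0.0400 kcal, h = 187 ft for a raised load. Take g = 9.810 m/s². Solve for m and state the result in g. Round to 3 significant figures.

299 g

Rearranging: m = PE/(g·h).
PE = 0.0400 kcal = 167.4 J; h = 187 ft = 57.00 m; g = 9.810 m/s².
m = 0.2993 kg
0.2993 kg × (1 g / 0.001000 kg) = 299.3 g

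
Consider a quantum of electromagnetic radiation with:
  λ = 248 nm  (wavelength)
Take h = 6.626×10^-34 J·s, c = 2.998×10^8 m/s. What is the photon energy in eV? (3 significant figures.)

5.00 eV

E is given directly by: E = hc/λ.
λ = 248 nm = 2.480×10^-7 m; h = 6.626×10^-34 J·s; c = 2.998×10^8 m/s.
E = 8.010×10^-19 J
8.010×10^-19 J × (1 eV / 1.602×10^-19 J) = 4.999 eV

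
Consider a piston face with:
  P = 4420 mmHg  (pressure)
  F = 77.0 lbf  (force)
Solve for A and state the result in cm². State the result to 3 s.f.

5.81 cm²

Rearranging: A = F/P.
P = 4420 mmHg = 5.893×10^5 Pa; F = 77.0 lbf = 342.5 N.
A = 5.812×10^-4 m²
5.812×10^-4 m² × (1 cm² / 1.000×10^-4 m²) = 5.812 cm²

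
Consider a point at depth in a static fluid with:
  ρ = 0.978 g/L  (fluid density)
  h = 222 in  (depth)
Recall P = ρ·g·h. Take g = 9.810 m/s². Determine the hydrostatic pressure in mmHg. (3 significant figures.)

Directly: P = ρgh.
ρ = 0.978 g/L = 0.9780 kg/m³; h = 222 in = 5.639 m; g = 9.810 m/s².
P = 54.10 Pa
54.10 Pa × (1 mmHg / 133.3 Pa) = 0.4058 mmHg

0.406 mmHg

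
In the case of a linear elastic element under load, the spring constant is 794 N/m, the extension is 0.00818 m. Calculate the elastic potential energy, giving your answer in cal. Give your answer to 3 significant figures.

Directly: U = ½kx².
k = 794 N/m; x = 0.00818 m.
U = 0.02656 J  (the unit combination reduces to kg·m²/s² = J)
0.02656 J × (1 cal / 4.184 J) = 0.006349 cal

0.00635 cal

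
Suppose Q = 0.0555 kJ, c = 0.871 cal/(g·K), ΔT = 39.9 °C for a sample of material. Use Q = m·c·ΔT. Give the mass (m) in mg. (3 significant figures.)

Solving Q = m·c·ΔT for m: m = Q/(c·ΔT).
Q = 0.0555 kJ = 55.50 J; c = 0.871 cal/(g·K) = 3644 J/(kg·K); ΔT = 39.9 °C = 39.90 K.
m = 3.817×10^-4 kg
3.817×10^-4 kg × (1 mg / 1.000×10^-6 kg) = 381.7 mg

382 mg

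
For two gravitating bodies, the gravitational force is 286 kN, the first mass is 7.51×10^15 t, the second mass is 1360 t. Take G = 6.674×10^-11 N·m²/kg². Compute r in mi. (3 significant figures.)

Solving F = G·m₁·m₂/r² for r: r = √(G·m₁m₂/F).
F = 286 kN = 2.860×10^5 N; m₁ = 7.51×10^15 t = 7.510×10^18 kg; m₂ = 1360 t = 1.360×10^6 kg; G = 6.674×10^-11 N·m²/kg².
r = 48820 m
48820 m × (1 mi / 1609 m) = 30.34 mi

30.3 mi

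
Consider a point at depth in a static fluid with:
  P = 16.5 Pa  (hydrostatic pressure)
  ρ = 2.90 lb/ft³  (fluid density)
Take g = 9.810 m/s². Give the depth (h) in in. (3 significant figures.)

1.43 in

Rearranging P = ρ·g·h for h: h = P/(ρ·g).
P = 16.5 Pa; ρ = 2.90 lb/ft³ = 46.45 kg/m³; g = 9.810 m/s².
h = 0.03621 m
0.03621 m × (1 in / 0.02540 m) = 1.425 in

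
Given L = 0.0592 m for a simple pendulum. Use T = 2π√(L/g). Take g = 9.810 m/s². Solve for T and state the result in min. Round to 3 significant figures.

0.00813 min

T is given directly by: T = 2π√(L/g).
L = 0.0592 m; g = 9.810 m/s².
T = 0.4881 s
0.4881 s × (1 min / 60.00 s) = 0.008135 min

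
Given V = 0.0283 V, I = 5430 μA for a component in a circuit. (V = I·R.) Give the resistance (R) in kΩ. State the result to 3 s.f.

Rearranging V = I·R for R: R = V/I.
V = 0.0283 V; I = 5430 μA = 0.005430 A.
R = 5.212 Ω
5.212 Ω × (1 kΩ / 1000 Ω) = 0.005212 kΩ

0.00521 kΩ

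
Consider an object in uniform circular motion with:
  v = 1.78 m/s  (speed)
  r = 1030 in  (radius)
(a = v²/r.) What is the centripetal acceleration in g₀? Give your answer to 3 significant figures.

0.0123 g₀

Directly: a = v²/r.
v = 1.78 m/s; r = 1030 in = 26.16 m.
a = 0.1211 m/s²
0.1211 m/s² × (1 g₀ / 9.807 m/s²) = 0.01235 g₀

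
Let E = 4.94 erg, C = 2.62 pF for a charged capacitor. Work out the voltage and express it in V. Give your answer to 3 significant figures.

Rearranging E = ½C·V² for V: V = √(2E/C).
E = 4.94 erg = 4.940×10^-7 J; C = 2.62 pF = 2.620×10^-12 F.
V = 614.1 V

614 V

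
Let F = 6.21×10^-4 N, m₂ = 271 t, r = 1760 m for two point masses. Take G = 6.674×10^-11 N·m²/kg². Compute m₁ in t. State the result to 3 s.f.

1.06×10^5 t

Rearranging F = G·m₁·m₂/r² for m₁: m₁ = F·r²/(G·m₂).
F = 6.21×10^-4 N; m₂ = 271 t = 2.710×10^5 kg; r = 1760 m; G = 6.674×10^-11 N·m²/kg².
m₁ = 1.064×10^8 kg
1.064×10^8 kg × (1 t / 1000 kg) = 1.064×10^5 t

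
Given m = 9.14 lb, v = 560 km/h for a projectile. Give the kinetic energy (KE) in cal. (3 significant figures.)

KE is given directly by: KE = ½mv².
m = 9.14 lb = 4.146 kg; v = 560 km/h = 155.6 m/s.
KE = 50159 J
50159 J × (1 cal / 4.184 J) = 11988 cal

12000 cal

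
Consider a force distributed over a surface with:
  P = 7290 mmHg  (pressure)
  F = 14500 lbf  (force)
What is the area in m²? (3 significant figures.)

0.0664 m²

Solving P = F/A for A: A = F/P.
P = 7290 mmHg = 9.719×10^5 Pa; F = 14500 lbf = 64499 N.
A = 0.06636 m²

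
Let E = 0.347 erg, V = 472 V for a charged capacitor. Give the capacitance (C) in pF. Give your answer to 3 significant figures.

0.312 pF

Rearranging E = ½C·V² for C: C = 2E/V².
E = 0.347 erg = 3.470×10^-8 J; V = 472 V.
C = 3.115×10^-13 F
3.115×10^-13 F × (1 pF / 1.000×10^-12 F) = 0.3115 pF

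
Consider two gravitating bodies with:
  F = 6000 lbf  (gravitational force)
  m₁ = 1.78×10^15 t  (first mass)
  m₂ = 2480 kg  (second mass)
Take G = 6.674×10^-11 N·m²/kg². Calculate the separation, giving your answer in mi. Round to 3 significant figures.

2.06 mi

From Newton's law of gravitation: r = √(G·m₁m₂/F).
F = 6000 lbf = 26689 N; m₁ = 1.78×10^15 t = 1.780×10^18 kg; m₂ = 2480 kg; G = 6.674×10^-11 N·m²/kg².
r = 3322 m
3322 m × (1 mi / 1609 m) = 2.064 mi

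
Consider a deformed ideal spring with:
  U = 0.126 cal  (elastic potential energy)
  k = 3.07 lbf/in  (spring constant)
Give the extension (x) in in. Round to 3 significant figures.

1.74 in

Solving U = ½k·x² for x: x = √(2U/k).
U = 0.126 cal = 0.5272 J; k = 3.07 lbf/in = 537.6 N/m.
x = 0.04428 m
0.04428 m × (1 in / 0.02540 m) = 1.743 in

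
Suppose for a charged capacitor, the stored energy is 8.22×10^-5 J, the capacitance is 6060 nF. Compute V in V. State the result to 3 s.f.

5.21 V

Rearranging: V = √(2E/C).
E = 8.22×10^-5 J; C = 6060 nF = 6.060×10^-6 F.
V = 5.209 V  (the unit combination reduces to kg·m²/(A·s³) = V)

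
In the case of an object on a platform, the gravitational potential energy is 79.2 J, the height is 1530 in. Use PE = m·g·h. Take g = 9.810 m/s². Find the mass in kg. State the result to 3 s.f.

0.208 kg

Rearranging: m = PE/(g·h).
PE = 79.2 J; h = 1530 in = 38.86 m; g = 9.810 m/s².
m = 0.2077 kg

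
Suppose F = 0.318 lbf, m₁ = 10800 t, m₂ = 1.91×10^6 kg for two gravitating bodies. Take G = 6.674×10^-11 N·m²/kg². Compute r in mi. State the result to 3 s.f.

Rearranging F = G·m₁·m₂/r² for r: r = √(G·m₁m₂/F).
F = 0.318 lbf = 1.415 N; m₁ = 10800 t = 1.080×10^7 kg; m₂ = 1.91×10^6 kg; G = 6.674×10^-11 N·m²/kg².
r = 31.20 m
31.20 m × (1 mi / 1609 m) = 0.01939 mi

0.0194 mi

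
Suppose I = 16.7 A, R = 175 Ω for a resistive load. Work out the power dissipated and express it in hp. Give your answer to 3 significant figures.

Directly: P = I²R.
I = 16.7 A; R = 175 Ω.
P = 48806 W  (the unit combination reduces to kg·m²/s³ = W)
48806 W × (1 hp / 745.7 W) = 65.45 hp

65.4 hp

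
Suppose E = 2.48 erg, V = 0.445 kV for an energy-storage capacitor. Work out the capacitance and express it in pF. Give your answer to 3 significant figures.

2.50 pF

Solving E = ½C·V² for C: C = 2E/V².
E = 2.48 erg = 2.480×10^-7 J; V = 0.445 kV = 445.0 V.
C = 2.505×10^-12 F
2.505×10^-12 F × (1 pF / 1.000×10^-12 F) = 2.505 pF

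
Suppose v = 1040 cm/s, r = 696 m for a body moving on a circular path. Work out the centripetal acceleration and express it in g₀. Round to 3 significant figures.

a is given directly by: a = v²/r.
v = 1040 cm/s = 10.40 m/s; r = 696 m.
a = 0.1554 m/s²
0.1554 m/s² × (1 g₀ / 9.807 m/s²) = 0.01585 g₀

0.0158 g₀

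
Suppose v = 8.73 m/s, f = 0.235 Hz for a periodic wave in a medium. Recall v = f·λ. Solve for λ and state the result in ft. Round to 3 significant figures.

Rearranging v = f·λ for λ: λ = v/f.
v = 8.73 m/s; f = 0.235 Hz.
λ = 37.15 m
37.15 m × (1 ft / 0.3048 m) = 121.9 ft

122 ft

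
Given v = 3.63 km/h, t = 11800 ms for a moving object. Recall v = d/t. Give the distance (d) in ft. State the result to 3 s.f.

39.0 ft

Solving v = d/t for d: d = v·t.
v = 3.63 km/h = 1.008 m/s; t = 11800 ms = 11.80 s.
d = 11.90 m
11.90 m × (1 ft / 0.3048 m) = 39.04 ft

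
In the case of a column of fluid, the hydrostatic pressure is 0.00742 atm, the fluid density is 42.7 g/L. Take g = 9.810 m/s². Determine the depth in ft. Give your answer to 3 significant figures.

5.89 ft

Rearranging: h = P/(ρ·g).
P = 0.00742 atm = 751.8 Pa; ρ = 42.7 g/L = 42.70 kg/m³; g = 9.810 m/s².
h = 1.795 m
1.795 m × (1 ft / 0.3048 m) = 5.889 ft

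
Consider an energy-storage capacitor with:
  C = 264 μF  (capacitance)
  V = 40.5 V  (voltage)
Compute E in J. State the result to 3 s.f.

Directly: E = ½CV².
C = 264 μF = 2.640×10^-4 F; V = 40.5 V.
E = 0.2165 J  (the unit combination reduces to kg·m²/s² = J)

0.217 J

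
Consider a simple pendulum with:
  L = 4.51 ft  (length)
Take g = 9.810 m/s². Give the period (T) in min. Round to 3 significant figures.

0.0392 min

T is given directly by: T = 2π√(L/g).
L = 4.51 ft = 1.375 m; g = 9.810 m/s².
T = 2.352 s
2.352 s × (1 min / 60.00 s) = 0.03920 min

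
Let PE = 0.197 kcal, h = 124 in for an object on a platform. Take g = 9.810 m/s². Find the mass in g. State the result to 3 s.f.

Rearranging: m = PE/(g·h).
PE = 0.197 kcal = 824.2 J; h = 124 in = 3.150 m; g = 9.810 m/s².
m = 26.68 kg
26.68 kg × (1 g / 0.001000 kg) = 26677 g

26700 g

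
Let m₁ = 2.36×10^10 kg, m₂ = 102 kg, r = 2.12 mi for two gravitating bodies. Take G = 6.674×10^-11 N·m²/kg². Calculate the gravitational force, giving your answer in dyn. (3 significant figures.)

Directly: F = Gm₁m₂/r².
m₁ = 2.36×10^10 kg; m₂ = 102 kg; r = 2.12 mi = 3412 m; G = 6.674×10^-11 N·m²/kg².
F = 1.380×10^-5 N
1.380×10^-5 N × (1 dyn / 1.000×10^-5 N) = 1.380 dyn

1.38 dyn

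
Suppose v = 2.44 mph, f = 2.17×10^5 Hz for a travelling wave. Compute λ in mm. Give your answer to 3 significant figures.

Rearranging: λ = v/f.
v = 2.44 mph = 1.091 m/s; f = 2.17×10^5 Hz.
λ = 5.027×10^-6 m
5.027×10^-6 m × (1 mm / 0.001000 m) = 0.005027 mm

0.00503 mm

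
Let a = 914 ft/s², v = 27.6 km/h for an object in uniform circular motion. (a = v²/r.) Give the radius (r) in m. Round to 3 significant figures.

0.211 m

Rearranging a = v²/r for r: r = v²/a.
a = 914 ft/s² = 278.6 m/s²; v = 27.6 km/h = 7.667 m/s.
r = 0.2110 m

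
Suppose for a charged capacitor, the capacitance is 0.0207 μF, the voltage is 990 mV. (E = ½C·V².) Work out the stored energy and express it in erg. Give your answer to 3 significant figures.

0.101 erg

Directly: E = ½CV².
C = 0.0207 μF = 2.070×10^-8 F; V = 990 mV = 0.9900 V.
E = 1.014×10^-8 J  (the unit combination reduces to kg·m²/s² = J)
1.014×10^-8 J × (1 erg / 1.000×10^-7 J) = 0.1014 erg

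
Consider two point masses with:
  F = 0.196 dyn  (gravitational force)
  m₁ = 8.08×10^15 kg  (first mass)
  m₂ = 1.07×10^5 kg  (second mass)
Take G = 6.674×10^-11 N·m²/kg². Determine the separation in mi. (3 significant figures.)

Rearranging F = G·m₁·m₂/r² for r: r = √(G·m₁m₂/F).
F = 0.196 dyn = 1.960×10^-6 N; m₁ = 8.08×10^15 kg; m₂ = 1.07×10^5 kg; G = 6.674×10^-11 N·m²/kg².
r = 1.716×10^8 m
1.716×10^8 m × (1 mi / 1609 m) = 1.066×10^5 mi

1.07×10^5 mi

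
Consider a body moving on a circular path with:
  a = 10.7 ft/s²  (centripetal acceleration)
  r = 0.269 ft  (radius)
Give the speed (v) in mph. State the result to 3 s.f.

1.16 mph

Rearranging: v = √(a·r).
a = 10.7 ft/s² = 3.261 m/s²; r = 0.269 ft = 0.08199 m.
v = 0.5171 m/s
0.5171 m/s × (1 mph / 0.4470 m/s) = 1.157 mph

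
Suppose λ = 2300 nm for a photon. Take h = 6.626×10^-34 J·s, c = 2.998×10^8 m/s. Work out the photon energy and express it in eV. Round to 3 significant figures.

Directly: E = hc/λ.
λ = 2300 nm = 2.300×10^-6 m; h = 6.626×10^-34 J·s; c = 2.998×10^8 m/s.
E = 8.637×10^-20 J  (the unit combination reduces to kg·m²/s² = J)
8.637×10^-20 J × (1 eV / 1.602×10^-19 J) = 0.5391 eV

0.539 eV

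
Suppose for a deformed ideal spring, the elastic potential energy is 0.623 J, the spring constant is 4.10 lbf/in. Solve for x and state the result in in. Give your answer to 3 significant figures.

Rearranging U = ½k·x² for x: x = √(2U/k).
U = 0.623 J; k = 4.10 lbf/in = 718.0 N/m.
x = 0.04166 m
0.04166 m × (1 in / 0.02540 m) = 1.640 in

1.64 in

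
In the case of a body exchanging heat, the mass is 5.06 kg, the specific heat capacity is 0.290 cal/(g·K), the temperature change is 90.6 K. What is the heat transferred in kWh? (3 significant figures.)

0.155 kWh

Q is given directly by: Q = mcΔT.
m = 5.06 kg; c = 0.290 cal/(g·K) = 1213 J/(kg·K); ΔT = 90.6 K.
Q = 5.562×10^5 J  (the unit combination reduces to kg·m²/s² = J)
5.562×10^5 J × (1 kWh / 3.600×10^6 J) = 0.1545 kWh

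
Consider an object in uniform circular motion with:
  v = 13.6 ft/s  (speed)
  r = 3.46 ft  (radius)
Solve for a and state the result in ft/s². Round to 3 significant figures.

a is given directly by: a = v²/r.
v = 13.6 ft/s = 4.145 m/s; r = 3.46 ft = 1.055 m.
a = 16.29 m/s²
16.29 m/s² × (1 ft/s² / 0.3048 m/s²) = 53.46 ft/s²

53.5 ft/s²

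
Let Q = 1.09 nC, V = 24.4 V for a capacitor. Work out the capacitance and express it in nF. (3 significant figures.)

0.0447 nF

C is given directly by: C = Q/V.
Q = 1.09 nC = 1.090×10^-9 C; V = 24.4 V.
C = 4.467×10^-11 F
4.467×10^-11 F × (1 nF / 1.000×10^-9 F) = 0.04467 nF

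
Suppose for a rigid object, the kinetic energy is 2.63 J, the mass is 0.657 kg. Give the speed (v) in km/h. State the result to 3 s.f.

10.2 km/h

Rearranging: v = √(2·KE/m).
KE = 2.63 J; m = 0.657 kg.
v = 2.830 m/s
2.830 m/s × (1 km/h / 0.2778 m/s) = 10.19 km/h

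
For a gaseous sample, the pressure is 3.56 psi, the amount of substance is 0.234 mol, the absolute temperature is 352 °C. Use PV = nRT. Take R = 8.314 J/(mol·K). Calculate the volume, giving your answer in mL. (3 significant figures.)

49500 mL

Rearranging PV = nRT for V: V = nRT/P.
P = 3.56 psi = 24545 Pa; n = 0.234 mol; T = 352 °C = 625.1 K; R = 8.314 J/(mol·K).
V = 0.04955 m³
0.04955 m³ × (1 mL / 1.000×10^-6 m³) = 49550 mL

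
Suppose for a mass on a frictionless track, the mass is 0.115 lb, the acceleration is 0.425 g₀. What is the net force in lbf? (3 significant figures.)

From Newton's second law: F = m·a.
m = 0.115 lb = 0.05216 kg; a = 0.425 g₀ = 4.168 m/s².
F = 0.2174 N
0.2174 N × (1 lbf / 4.448 N) = 0.04888 lbf

0.0489 lbf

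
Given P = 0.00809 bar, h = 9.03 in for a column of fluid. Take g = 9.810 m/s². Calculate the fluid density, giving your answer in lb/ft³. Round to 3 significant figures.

Solving P = ρ·g·h for ρ: ρ = P/(g·h).
P = 0.00809 bar = 809.0 Pa; h = 9.03 in = 0.2294 m; g = 9.810 m/s².
ρ = 359.5 kg/m³
359.5 kg/m³ × (1 lb/ft³ / 16.02 kg/m³) = 22.45 lb/ft³

22.4 lb/ft³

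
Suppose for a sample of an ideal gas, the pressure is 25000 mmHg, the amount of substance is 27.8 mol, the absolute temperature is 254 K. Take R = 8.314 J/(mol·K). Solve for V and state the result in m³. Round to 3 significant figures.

0.0176 m³

Rearranging: V = nRT/P.
P = 25000 mmHg = 3.333×10^6 Pa; n = 27.8 mol; T = 254 K; R = 8.314 J/(mol·K).
V = 0.01761 m³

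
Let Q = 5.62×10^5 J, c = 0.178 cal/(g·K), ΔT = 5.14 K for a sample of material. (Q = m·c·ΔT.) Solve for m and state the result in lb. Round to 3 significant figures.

Rearranging Q = m·c·ΔT for m: m = Q/(c·ΔT).
Q = 5.62×10^5 J; c = 0.178 cal/(g·K) = 744.8 J/(kg·K); ΔT = 5.14 K.
m = 146.8 kg
146.8 kg × (1 lb / 0.4536 kg) = 323.7 lb

324 lb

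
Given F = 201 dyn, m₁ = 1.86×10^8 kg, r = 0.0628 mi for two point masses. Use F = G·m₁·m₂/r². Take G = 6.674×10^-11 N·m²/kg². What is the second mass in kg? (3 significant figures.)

1650 kg

From Newton's law of gravitation: m₂ = F·r²/(G·m₁).
F = 201 dyn = 0.002010 N; m₁ = 1.86×10^8 kg; r = 0.0628 mi = 101.1 m; G = 6.674×10^-11 N·m²/kg².
m₂ = 1654 kg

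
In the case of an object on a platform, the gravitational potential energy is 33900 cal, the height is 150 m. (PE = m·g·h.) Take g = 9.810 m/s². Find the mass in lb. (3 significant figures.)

213 lb

Solving PE = m·g·h for m: m = PE/(g·h).
PE = 33900 cal = 1.418×10^5 J; h = 150 m; g = 9.810 m/s².
m = 96.39 kg
96.39 kg × (1 lb / 0.4536 kg) = 212.5 lb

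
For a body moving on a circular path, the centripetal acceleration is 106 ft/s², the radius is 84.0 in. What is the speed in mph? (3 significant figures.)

18.6 mph

Rearranging: v = √(a·r).
a = 106 ft/s² = 32.31 m/s²; r = 84.0 in = 2.134 m.
v = 8.303 m/s
8.303 m/s × (1 mph / 0.4470 m/s) = 18.57 mph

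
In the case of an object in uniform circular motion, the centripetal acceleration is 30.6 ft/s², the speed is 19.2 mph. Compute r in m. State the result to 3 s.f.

7.90 m

Rearranging a = v²/r for r: r = v²/a.
a = 30.6 ft/s² = 9.327 m/s²; v = 19.2 mph = 8.583 m/s.
r = 7.899 m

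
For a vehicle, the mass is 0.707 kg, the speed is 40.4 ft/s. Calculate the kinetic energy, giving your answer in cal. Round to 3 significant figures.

12.8 cal

KE is given directly by: KE = ½mv².
m = 0.707 kg; v = 40.4 ft/s = 12.31 m/s.
KE = 53.60 J
53.60 J × (1 cal / 4.184 J) = 12.81 cal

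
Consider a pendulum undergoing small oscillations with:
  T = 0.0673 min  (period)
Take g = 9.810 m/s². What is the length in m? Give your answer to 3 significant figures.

Solving T = 2π√(L/g) for L: L = g·(T/2π)².
T = 0.0673 min = 4.038 s; g = 9.810 m/s².
L = 4.052 m

4.05 m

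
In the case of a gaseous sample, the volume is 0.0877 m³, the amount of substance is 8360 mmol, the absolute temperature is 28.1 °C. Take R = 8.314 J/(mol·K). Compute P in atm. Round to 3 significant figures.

P is given directly by: P = nRT/V.
V = 0.0877 m³; n = 8360 mmol = 8.360 mol; T = 28.1 °C = 301.2 K; R = 8.314 J/(mol·K).
P = 2.388×10^5 Pa
2.388×10^5 Pa × (1 atm / 1.013×10^5 Pa) = 2.356 atm

2.36 atm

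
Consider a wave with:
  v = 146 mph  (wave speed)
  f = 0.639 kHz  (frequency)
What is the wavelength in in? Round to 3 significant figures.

4.02 in

Solving v = f·λ for λ: λ = v/f.
v = 146 mph = 65.27 m/s; f = 0.639 kHz = 639.0 Hz.
λ = 0.1021 m
0.1021 m × (1 in / 0.02540 m) = 4.021 in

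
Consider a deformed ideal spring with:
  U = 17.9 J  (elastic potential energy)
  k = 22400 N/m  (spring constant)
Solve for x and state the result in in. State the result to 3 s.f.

1.57 in

Solving U = ½k·x² for x: x = √(2U/k).
U = 17.9 J; k = 22400 N/m.
x = 0.03998 m
0.03998 m × (1 in / 0.02540 m) = 1.574 in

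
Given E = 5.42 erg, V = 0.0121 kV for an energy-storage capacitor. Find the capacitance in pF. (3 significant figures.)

Rearranging: C = 2E/V².
E = 5.42 erg = 5.420×10^-7 J; V = 0.0121 kV = 12.10 V.
C = 7.404×10^-9 F
7.404×10^-9 F × (1 pF / 1.000×10^-12 F) = 7404 pF

7400 pF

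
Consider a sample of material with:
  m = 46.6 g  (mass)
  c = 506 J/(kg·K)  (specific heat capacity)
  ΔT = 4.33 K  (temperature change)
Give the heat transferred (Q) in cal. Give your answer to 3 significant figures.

24.4 cal

Q is given directly by: Q = mcΔT.
m = 46.6 g = 0.04660 kg; c = 506 J/(kg·K); ΔT = 4.33 K.
Q = 102.1 J  (the unit combination reduces to kg·m²/s² = J)
102.1 J × (1 cal / 4.184 J) = 24.40 cal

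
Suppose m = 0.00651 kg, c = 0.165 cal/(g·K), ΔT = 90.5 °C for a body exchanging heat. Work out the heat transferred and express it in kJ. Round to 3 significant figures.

0.407 kJ

Directly: Q = mcΔT.
m = 0.00651 kg; c = 0.165 cal/(g·K) = 690.4 J/(kg·K); ΔT = 90.5 °C = 90.50 K.
Q = 406.7 J
406.7 J × (1 kJ / 1000 J) = 0.4067 kJ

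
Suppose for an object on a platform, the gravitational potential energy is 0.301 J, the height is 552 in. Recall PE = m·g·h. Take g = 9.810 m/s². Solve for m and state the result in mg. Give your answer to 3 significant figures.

2190 mg

Solving PE = m·g·h for m: m = PE/(g·h).
PE = 0.301 J; h = 552 in = 14.02 m; g = 9.810 m/s².
m = 0.002188 kg
0.002188 kg × (1 mg / 1.000×10^-6 kg) = 2188 mg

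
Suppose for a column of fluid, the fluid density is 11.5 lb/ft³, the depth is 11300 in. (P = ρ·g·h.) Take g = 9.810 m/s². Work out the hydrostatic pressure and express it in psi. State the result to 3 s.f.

75.2 psi

Directly: P = ρgh.
ρ = 11.5 lb/ft³ = 184.2 kg/m³; h = 11300 in = 287.0 m; g = 9.810 m/s².
P = 5.187×10^5 Pa
5.187×10^5 Pa × (1 psi / 6895 Pa) = 75.23 psi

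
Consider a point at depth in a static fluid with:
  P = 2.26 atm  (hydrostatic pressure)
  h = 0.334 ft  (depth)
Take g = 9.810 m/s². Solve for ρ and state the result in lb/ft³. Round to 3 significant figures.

14300 lb/ft³

Rearranging: ρ = P/(g·h).
P = 2.26 atm = 2.290×10^5 Pa; h = 0.334 ft = 0.1018 m; g = 9.810 m/s².
ρ = 2.293×10^5 kg/m³
2.293×10^5 kg/m³ × (1 lb/ft³ / 16.02 kg/m³) = 14314 lb/ft³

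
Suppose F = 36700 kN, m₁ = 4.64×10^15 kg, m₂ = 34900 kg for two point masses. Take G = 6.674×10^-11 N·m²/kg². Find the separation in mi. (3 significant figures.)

From Newton's law of gravitation: r = √(G·m₁m₂/F).
F = 36700 kN = 3.670×10^7 N; m₁ = 4.64×10^15 kg; m₂ = 34900 kg; G = 6.674×10^-11 N·m²/kg².
r = 17.16 m
17.16 m × (1 mi / 1609 m) = 0.01066 mi

0.0107 mi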